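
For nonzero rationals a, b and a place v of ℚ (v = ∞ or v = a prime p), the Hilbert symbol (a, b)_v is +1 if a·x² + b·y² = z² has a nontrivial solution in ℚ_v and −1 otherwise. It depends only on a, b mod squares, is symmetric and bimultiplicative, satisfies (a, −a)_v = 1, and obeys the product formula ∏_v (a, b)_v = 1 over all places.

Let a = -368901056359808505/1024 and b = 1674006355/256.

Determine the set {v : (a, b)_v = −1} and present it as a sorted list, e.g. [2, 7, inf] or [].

Mod squares: a ≡ -345, b ≡ 24955. Check v ∈ {∞, 2, 3, 5, 7, 13, 17, 23, 31, 37, 43}.
v=7: a=7^0·(≡3), b=7^3·(≡2) mod 7; (3|7)=-1, (2|7)=+1; (−1)^{0·3·3}·(-1)^3·(+1)^0 = -1.
v=31: a=31^2·(≡29), b=31^1·(≡12) mod 31; (29|31)=-1, (12|31)=-1; (−1)^{2·1·15}·(-1)^1·(-1)^2 = -1.
v=13: a=13^2·(≡11), b=13^0·(≡11) mod 13; (11|13)=-1, (11|13)=-1; (−1)^{2·0·6}·(-1)^0·(-1)^2 = +1.
v=23: a=23^1·(≡13), b=23^1·(≡2) mod 23; (13|23)=+1, (2|23)=+1; (−1)^{1·1·11}·(+1)^1·(+1)^1 = -1.
v=2: v_2(a)=-10, v_2(b)=-8; units ≡ 7, 3 (mod 8); ε·ε+αω+βω = 1·1+-10·1+-8·0 ≡ 1  ⇒  (a,b)_2 = -1.
v=∞: -345 < 0 and 24955 > 0  ⇒  (a,b)_∞ = +1.
v=37: a=37^2·(≡9), b=37^2·(≡6) mod 37; (9|37)=+1, (6|37)=-1; (−1)^{2·2·18}·(+1)^2·(-1)^2 = +1.
v=17: a=17^2·(≡10), b=17^0·(≡1) mod 17; (10|17)=-1, (1|17)=+1; (−1)^{2·0·8}·(-1)^0·(+1)^2 = +1.
v=43: a=43^2·(≡26), b=43^0·(≡14) mod 43; (26|43)=-1, (14|43)=+1; (−1)^{2·0·21}·(-1)^0·(+1)^2 = +1.
v=3: a=3^3·(≡2), b=3^0·(≡1) mod 3; (2|3)=-1, (1|3)=+1; (−1)^{3·0·1}·(-1)^0·(+1)^3 = +1.
v=5: a=5^1·(≡1), b=5^1·(≡1) mod 5; (1|5)=+1, (1|5)=+1; (−1)^{1·1·2}·(+1)^1·(+1)^1 = +1.
(-345, 24955 / ℚ) ramifies at {2, 7, 23, 31}: a division algebra.

[2, 7, 23, 31]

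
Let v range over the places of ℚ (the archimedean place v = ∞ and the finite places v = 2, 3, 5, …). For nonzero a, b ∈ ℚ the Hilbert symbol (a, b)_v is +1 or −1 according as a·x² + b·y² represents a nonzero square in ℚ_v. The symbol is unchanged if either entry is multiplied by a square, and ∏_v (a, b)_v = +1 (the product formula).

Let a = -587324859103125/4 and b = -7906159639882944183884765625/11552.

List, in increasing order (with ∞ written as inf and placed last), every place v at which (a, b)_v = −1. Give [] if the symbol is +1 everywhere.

(a, b) ≡ (-79365, -80290) mod (ℚ^×)²; places V = {2, 3, 5, 7, 11, 13, 19, 31, 37, ∞}.
(a,b)_7: α=0, u≡1; β=1, v≡5 (mod 7); (1|7)=+1, (5|7)=-1; sign (−1)^0·+1^1·-1^0 = +1.
(a,b)_11: α=1, u≡9; β=2, v≡2 (mod 11); (9|11)=+1, (2|11)=-1; sign (−1)^0·+1^2·-1^1 = -1.
(a,b)_19: α=0, u≡4; β=-2, v≡5 (mod 19); (4|19)=+1, (5|19)=+1; sign (−1)^0·+1^-2·+1^0 = +1.
(a,b)_2: α=-2, β=-5; u≡3, v≡7 (mod 8); ε(u)ε(v)=1·1, αω(v)=-2·0, βω(u)=-5·1; sum ≡ 0  ⇒  +1.
(a,b)_5: α=5, u≡3; β=9, v≡3 (mod 5); (3|5)=-1, (3|5)=-1; sign (−1)^0·-1^9·-1^5 = +1.
(a,b)_31: α=2, u≡21; β=3, v≡10 (mod 31); (21|31)=-1, (10|31)=+1; sign (−1)^0·-1^3·+1^2 = -1.
(a,b)_13: α=1, u≡7; β=4, v≡11 (mod 13); (7|13)=-1, (11|13)=-1; sign (−1)^0·-1^4·-1^1 = -1.
(a,b)_∞: sgn(-79365)=−, sgn(-80290)=−, so -1.
(a,b)_3: α=3, u≡2; β=4, v≡2 (mod 3); (2|3)=-1, (2|3)=-1; sign (−1)^0·-1^4·-1^3 = -1.
(a,b)_37: α=3, u≡9; β=5, v≡29 (mod 37); (9|37)=+1, (29|37)=-1; sign (−1)^0·+1^5·-1^3 = -1.
|Ram(-79365, -80290)| = 6, even; anisotropic at {3, 11, 13, 31, 37, ∞}.

[3, 11, 13, 31, 37, inf]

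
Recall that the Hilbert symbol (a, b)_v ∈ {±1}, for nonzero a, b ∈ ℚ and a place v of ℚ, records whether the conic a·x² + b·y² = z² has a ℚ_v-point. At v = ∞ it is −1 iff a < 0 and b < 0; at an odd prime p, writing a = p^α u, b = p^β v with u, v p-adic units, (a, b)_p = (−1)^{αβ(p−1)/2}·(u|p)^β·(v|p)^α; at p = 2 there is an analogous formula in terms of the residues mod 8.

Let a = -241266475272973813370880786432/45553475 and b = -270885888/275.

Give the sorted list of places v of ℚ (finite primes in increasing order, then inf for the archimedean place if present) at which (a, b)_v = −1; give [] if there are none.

[3, 11, 13, 17, 19, inf]

(a, b) ≡ (-3003, -323323) mod (ℚ^×)²; places V = {2, 3, 5, 7, 11, 13, 17, 19, 37, ∞}.
(a,b)_∞: sgn(-3003)=−, sgn(-323323)=−, so -1.
(a,b)_7: α=3, u≡5; β=1, v≡2 (mod 7); (5|7)=-1, (2|7)=+1; sign (−1)^1·-1^1·+1^3 = +1.
(a,b)_11: α=-3, u≡7; β=-1, v≡8 (mod 11); (7|11)=-1, (8|11)=-1; sign (−1)^1·-1^-1·-1^-3 = -1.
(a,b)_3: α=5, u≡1; β=2, v≡2 (mod 3); (1|3)=+1, (2|3)=-1; sign (−1)^0·+1^2·-1^5 = -1.
(a,b)_2: α=28, β=10; u≡5, v≡5 (mod 8); ε(u)ε(v)=0·0, αω(v)=28·1, βω(u)=10·1; sum ≡ 0  ⇒  +1.
(a,b)_37: α=-2, u≡22; β=0, v≡18 (mod 37); (22|37)=-1, (18|37)=-1; sign (−1)^0·-1^0·-1^-2 = +1.
(a,b)_19: α=8, u≡12; β=1, v≡16 (mod 19); (12|19)=-1, (16|19)=+1; sign (−1)^0·-1^1·+1^8 = -1.
(a,b)_5: α=-2, u≡2; β=-2, v≡2 (mod 5); (2|5)=-1, (2|5)=-1; sign (−1)^0·-1^-2·-1^-2 = +1.
(a,b)_17: α=2, u≡3; β=1, v≡9 (mod 17); (3|17)=-1, (9|17)=+1; sign (−1)^0·-1^1·+1^2 = -1.
(a,b)_13: α=3, u≡12; β=1, v≡6 (mod 13); (12|13)=+1, (6|13)=-1; sign (−1)^0·+1^1·-1^3 = -1.
|Ram(-3003, -323323)| = 6, even; anisotropic at {3, 11, 13, 17, 19, ∞}.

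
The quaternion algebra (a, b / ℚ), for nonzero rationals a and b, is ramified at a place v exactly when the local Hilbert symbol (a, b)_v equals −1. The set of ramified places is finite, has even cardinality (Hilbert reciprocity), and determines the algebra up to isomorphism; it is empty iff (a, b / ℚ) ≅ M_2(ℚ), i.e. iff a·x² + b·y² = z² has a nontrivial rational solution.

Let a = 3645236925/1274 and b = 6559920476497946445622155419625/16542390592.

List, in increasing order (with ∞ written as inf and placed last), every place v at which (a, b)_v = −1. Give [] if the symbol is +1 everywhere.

[2, 5, 19, 29]

Mod squares: a ≡ 42978, b ≡ 62205. Check v ∈ {∞, 2, 3, 5, 7, 11, 13, 19, 29}.
v=5: a=5^2·(≡3), b=5^3·(≡1) mod 5; (3|5)=-1, (1|5)=+1; (−1)^{2·3·2}·(-1)^3·(+1)^2 = -1.
v=2: v_2(a)=-1, v_2(b)=-6; units ≡ 1, 5 (mod 8); ε·ε+αω+βω = 0·0+-1·1+-6·0 ≡ 1  ⇒  (a,b)_2 = -1.
v=19: a=19^1·(≡4), b=19^4·(≡2) mod 19; (4|19)=+1, (2|19)=-1; (−1)^{1·4·9}·(+1)^4·(-1)^1 = -1.
v=29: a=29^1·(≡18), b=29^3·(≡13) mod 29; (18|29)=-1, (13|29)=+1; (−1)^{1·3·14}·(-1)^3·(+1)^1 = -1.
v=13: a=13^-1·(≡10), b=13^-3·(≡3) mod 13; (10|13)=+1, (3|13)=+1; (−1)^{-1·-3·6}·(+1)^-3·(+1)^-1 = +1.
v=∞: 42978 > 0 and 62205 > 0  ⇒  (a,b)_∞ = +1.
v=7: a=7^-2·(≡3), b=7^-6·(≡3) mod 7; (3|7)=-1, (3|7)=-1; (−1)^{-2·-6·3}·(-1)^-6·(-1)^-2 = +1.
v=11: a=11^2·(≡3), b=11^7·(≡5) mod 11; (3|11)=+1, (5|11)=+1; (−1)^{2·7·5}·(+1)^7·(+1)^2 = +1.
v=3: a=3^7·(≡1), b=3^25·(≡2) mod 3; (1|3)=+1, (2|3)=-1; (−1)^{7·25·1}·(+1)^25·(-1)^7 = +1.
(42978, 62205 / ℚ) ramifies at {2, 5, 19, 29}: a division algebra.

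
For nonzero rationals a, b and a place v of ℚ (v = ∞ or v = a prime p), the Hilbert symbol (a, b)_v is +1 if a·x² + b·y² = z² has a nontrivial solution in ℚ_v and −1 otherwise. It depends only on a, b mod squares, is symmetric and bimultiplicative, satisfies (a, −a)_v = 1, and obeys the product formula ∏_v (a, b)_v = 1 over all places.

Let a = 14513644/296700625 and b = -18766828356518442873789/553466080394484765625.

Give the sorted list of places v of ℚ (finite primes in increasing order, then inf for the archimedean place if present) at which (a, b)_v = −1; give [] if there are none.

[2, 13, 29, 37]

Mod squares: a ≡ 19, b ≡ -13949. Check v ∈ {∞, 2, 3, 5, 13, 19, 23, 29, 37, 41, 47, 53}.
v=47: a=47^0·(≡35), b=47^-2·(≡20) mod 47; (35|47)=-1, (20|47)=-1; (−1)^{0·-2·23}·(-1)^-2·(-1)^0 = +1.
v=2: v_2(a)=2, v_2(b)=0; units ≡ 3, 3 (mod 8); ε·ε+αω+βω = 1·1+2·1+0·1 ≡ 1  ⇒  (a,b)_2 = -1.
v=5: a=5^-4·(≡4), b=5^-8·(≡1) mod 5; (4|5)=+1, (1|5)=+1; (−1)^{-4·-8·2}·(+1)^-8·(+1)^-4 = +1.
v=53: a=53^-2·(≡22), b=53^-4·(≡15) mod 53; (22|53)=-1, (15|53)=+1; (−1)^{-2·-4·26}·(-1)^-4·(+1)^-2 = +1.
v=13: a=13^-2·(≡2), b=13^-3·(≡7) mod 13; (2|13)=-1, (7|13)=-1; (−1)^{-2·-3·6}·(-1)^-3·(-1)^-2 = -1.
v=19: a=19^3·(≡1), b=19^8·(≡9) mod 19; (1|19)=+1, (9|19)=+1; (−1)^{3·8·9}·(+1)^8·(+1)^3 = +1.
v=∞: 19 > 0 and -13949 < 0  ⇒  (a,b)_∞ = +1.
v=23: a=23^2·(≡5), b=23^4·(≡2) mod 23; (5|23)=-1, (2|23)=+1; (−1)^{2·4·11}·(-1)^4·(+1)^2 = +1.
v=3: a=3^0·(≡1), b=3^4·(≡1) mod 3; (1|3)=+1, (1|3)=+1; (−1)^{0·4·1}·(+1)^4·(+1)^0 = +1.
v=29: a=29^0·(≡14), b=29^1·(≡11) mod 29; (14|29)=-1, (11|29)=-1; (−1)^{0·1·14}·(-1)^1·(-1)^0 = -1.
v=37: a=37^0·(≡23), b=37^-1·(≡3) mod 37; (23|37)=-1, (3|37)=+1; (−1)^{0·-1·18}·(-1)^-1·(+1)^0 = -1.
v=41: a=41^0·(≡12), b=41^2·(≡4) mod 41; (12|41)=-1, (4|41)=+1; (−1)^{0·2·20}·(-1)^2·(+1)^0 = +1.
(19, -13949 / ℚ) ramifies at {2, 13, 29, 37}: a division algebra.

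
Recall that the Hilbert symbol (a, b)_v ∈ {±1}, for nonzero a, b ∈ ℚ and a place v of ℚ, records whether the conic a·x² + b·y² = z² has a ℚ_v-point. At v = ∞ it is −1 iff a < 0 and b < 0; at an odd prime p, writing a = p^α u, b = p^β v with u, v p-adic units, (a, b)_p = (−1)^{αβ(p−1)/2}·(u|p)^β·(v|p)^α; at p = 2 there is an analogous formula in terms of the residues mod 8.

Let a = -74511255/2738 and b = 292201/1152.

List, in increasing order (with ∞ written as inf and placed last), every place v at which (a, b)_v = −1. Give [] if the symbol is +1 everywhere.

[3, 5, 7, 13, 17, 19]

Mod squares: a ≡ -881790, b ≡ 3458. Check v ∈ {∞, 2, 3, 5, 7, 13, 17, 19, 37}.
v=37: a=37^-2·(≡24), b=37^0·(≡32) mod 37; (24|37)=-1, (32|37)=-1; (−1)^{-2·0·18}·(-1)^0·(-1)^-2 = +1.
v=∞: -881790 < 0 and 3458 > 0  ⇒  (a,b)_∞ = +1.
v=7: a=7^1·(≡1), b=7^1·(≡4) mod 7; (1|7)=+1, (4|7)=+1; (−1)^{1·1·3}·(+1)^1·(+1)^1 = -1.
v=3: a=3^1·(≡1), b=3^-2·(≡2) mod 3; (1|3)=+1, (2|3)=-1; (−1)^{1·-2·1}·(+1)^-2·(-1)^1 = -1.
v=17: a=17^1·(≡10), b=17^0·(≡3) mod 17; (10|17)=-1, (3|17)=-1; (−1)^{1·0·8}·(-1)^0·(-1)^1 = -1.
v=5: a=5^1·(≡3), b=5^0·(≡3) mod 5; (3|5)=-1, (3|5)=-1; (−1)^{1·0·2}·(-1)^0·(-1)^1 = -1.
v=13: a=13^3·(≡10), b=13^3·(≡2) mod 13; (10|13)=+1, (2|13)=-1; (−1)^{3·3·6}·(+1)^3·(-1)^3 = -1.
v=2: v_2(a)=-1, v_2(b)=-7; units ≡ 1, 1 (mod 8); ε·ε+αω+βω = 0·0+-1·0+-7·0 ≡ 0  ⇒  (a,b)_2 = +1.
v=19: a=19^1·(≡6), b=19^1·(≡7) mod 19; (6|19)=+1, (7|19)=+1; (−1)^{1·1·9}·(+1)^1·(+1)^1 = -1.
|Ram(-881790, 3458)| = 6, even; anisotropic at {3, 5, 7, 13, 17, 19}.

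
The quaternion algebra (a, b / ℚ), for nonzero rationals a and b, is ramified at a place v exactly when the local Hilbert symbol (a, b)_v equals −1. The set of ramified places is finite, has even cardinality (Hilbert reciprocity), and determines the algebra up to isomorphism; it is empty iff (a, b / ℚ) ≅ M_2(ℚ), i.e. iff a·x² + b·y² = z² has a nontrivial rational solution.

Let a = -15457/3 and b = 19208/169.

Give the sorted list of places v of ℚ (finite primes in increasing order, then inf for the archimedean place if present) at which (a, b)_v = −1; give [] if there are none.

[2, 3, 13, 29]

Mod squares: a ≡ -46371, b ≡ 2. Check v ∈ {∞, 2, 3, 7, 13, 29, 41}.
v=2: v_2(a)=0, v_2(b)=3; units ≡ 5, 1 (mod 8); ε·ε+αω+βω = 0·0+0·0+3·1 ≡ 1  ⇒  (a,b)_2 = -1.
v=∞: -46371 < 0 and 2 > 0  ⇒  (a,b)_∞ = +1.
v=13: a=13^1·(≡11), b=13^-2·(≡7) mod 13; (11|13)=-1, (7|13)=-1; (−1)^{1·-2·6}·(-1)^-2·(-1)^1 = -1.
v=41: a=41^1·(≡11), b=41^0·(≡4) mod 41; (11|41)=-1, (4|41)=+1; (−1)^{1·0·20}·(-1)^0·(+1)^1 = +1.
v=7: a=7^0·(≡2), b=7^4·(≡1) mod 7; (2|7)=+1, (1|7)=+1; (−1)^{0·4·3}·(+1)^4·(+1)^0 = +1.
v=29: a=29^1·(≡6), b=29^0·(≡27) mod 29; (6|29)=+1, (27|29)=-1; (−1)^{1·0·14}·(+1)^0·(-1)^1 = -1.
v=3: a=3^-1·(≡2), b=3^0·(≡2) mod 3; (2|3)=-1, (2|3)=-1; (−1)^{-1·0·1}·(-1)^0·(-1)^-1 = -1.
Ram(-46371, 2) = {2, 3, 13, 29}; no ℚ_2-point on the conic.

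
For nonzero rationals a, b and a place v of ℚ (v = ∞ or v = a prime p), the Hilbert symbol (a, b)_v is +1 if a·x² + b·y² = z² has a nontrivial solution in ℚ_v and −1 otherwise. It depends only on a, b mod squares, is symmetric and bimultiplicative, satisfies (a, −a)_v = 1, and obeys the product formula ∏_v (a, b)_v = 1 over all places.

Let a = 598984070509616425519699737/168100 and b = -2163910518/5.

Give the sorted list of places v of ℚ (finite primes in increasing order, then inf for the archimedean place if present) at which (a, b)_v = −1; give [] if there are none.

Mod squares: a ≡ 5313, b ≡ -82110. Check v ∈ {∞, 2, 3, 5, 7, 11, 17, 19, 23, 41}.
v=17: a=17^2·(≡2), b=17^1·(≡8) mod 17; (2|17)=+1, (8|17)=+1; (−1)^{2·1·8}·(+1)^1·(+1)^2 = +1.
v=5: a=5^-2·(≡3), b=5^-1·(≡2) mod 5; (3|5)=-1, (2|5)=-1; (−1)^{-2·-1·2}·(-1)^-1·(-1)^-2 = -1.
v=∞: 5313 > 0 and -82110 < 0  ⇒  (a,b)_∞ = +1.
v=2: v_2(a)=-2, v_2(b)=1; units ≡ 1, 1 (mod 8); ε·ε+αω+βω = 0·0+-2·0+1·0 ≡ 0  ⇒  (a,b)_2 = +1.
v=11: a=11^9·(≡7), b=11^4·(≡4) mod 11; (7|11)=-1, (4|11)=+1; (−1)^{9·4·5}·(-1)^4·(+1)^9 = +1.
v=23: a=23^3·(≡1), b=23^1·(≡18) mod 23; (1|23)=+1, (18|23)=+1; (−1)^{3·1·11}·(+1)^1·(+1)^3 = -1.
v=7: a=7^7·(≡6), b=7^1·(≡4) mod 7; (6|7)=-1, (4|7)=+1; (−1)^{7·1·3}·(-1)^1·(+1)^7 = +1.
v=19: a=19^2·(≡2), b=19^0·(≡18) mod 19; (2|19)=-1, (18|19)=-1; (−1)^{2·0·9}·(-1)^0·(-1)^2 = +1.
v=41: a=41^-2·(≡13), b=41^0·(≡22) mod 41; (13|41)=-1, (22|41)=-1; (−1)^{-2·0·20}·(-1)^0·(-1)^-2 = +1.
v=3: a=3^5·(≡1), b=3^3·(≡2) mod 3; (1|3)=+1, (2|3)=-1; (−1)^{5·3·1}·(+1)^3·(-1)^5 = +1.
|Ram(5313, -82110)| = 2, even; anisotropic at {5, 23}.

[5, 23]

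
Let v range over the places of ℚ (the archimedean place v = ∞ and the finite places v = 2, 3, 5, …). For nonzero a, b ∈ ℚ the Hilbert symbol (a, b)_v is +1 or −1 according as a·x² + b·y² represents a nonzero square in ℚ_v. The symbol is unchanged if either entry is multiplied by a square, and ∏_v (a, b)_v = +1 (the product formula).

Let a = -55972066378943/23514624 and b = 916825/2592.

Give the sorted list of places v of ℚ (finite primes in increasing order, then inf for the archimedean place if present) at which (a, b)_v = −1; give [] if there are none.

(a, b) ≡ (-7378, 434) mod (ℚ^×)²; places V = {2, 3, 5, 7, 11, 13, 17, 31, 43, 53, ∞}.
(a,b)_31: α=1, u≡1; β=1, v≡18 (mod 31); (1|31)=+1, (18|31)=+1; sign (−1)^1·+1^1·+1^1 = -1.
(a,b)_53: α=2, u≡7; β=0, v≡15 (mod 53); (7|53)=+1, (15|53)=+1; sign (−1)^0·+1^0·+1^2 = +1.
(a,b)_3: α=-8, u≡2; β=-4, v≡2 (mod 3); (2|3)=-1, (2|3)=-1; sign (−1)^0·-1^-4·-1^-8 = +1.
(a,b)_7: α=-1, u≡3; β=1, v≡6 (mod 7); (3|7)=-1, (6|7)=-1; sign (−1)^1·-1^1·-1^-1 = -1.
(a,b)_17: α=1, u≡15; β=0, v≡4 (mod 17); (15|17)=+1, (4|17)=+1; sign (−1)^0·+1^0·+1^1 = +1.
(a,b)_11: α=2, u≡5; β=0, v≡9 (mod 11); (5|11)=+1, (9|11)=+1; sign (−1)^0·+1^0·+1^2 = +1.
(a,b)_13: α=2, u≡11; β=2, v≡6 (mod 13); (11|13)=-1, (6|13)=-1; sign (−1)^0·-1^2·-1^2 = +1.
(a,b)_43: α=2, u≡7; β=0, v≡9 (mod 43); (7|43)=-1, (9|43)=+1; sign (−1)^0·-1^0·+1^2 = +1.
(a,b)_∞: sgn(-7378)=−, sgn(434)=+, so +1.
(a,b)_5: α=0, u≡3; β=2, v≡4 (mod 5); (3|5)=-1, (4|5)=+1; sign (−1)^0·-1^2·+1^0 = +1.
(a,b)_2: α=-9, β=-5; u≡7, v≡1 (mod 8); ε(u)ε(v)=1·0, αω(v)=-9·0, βω(u)=-5·0; sum ≡ 0  ⇒  +1.
(-7378, 434 / ℚ) ramifies at {7, 31}: a division algebra.

[7, 31]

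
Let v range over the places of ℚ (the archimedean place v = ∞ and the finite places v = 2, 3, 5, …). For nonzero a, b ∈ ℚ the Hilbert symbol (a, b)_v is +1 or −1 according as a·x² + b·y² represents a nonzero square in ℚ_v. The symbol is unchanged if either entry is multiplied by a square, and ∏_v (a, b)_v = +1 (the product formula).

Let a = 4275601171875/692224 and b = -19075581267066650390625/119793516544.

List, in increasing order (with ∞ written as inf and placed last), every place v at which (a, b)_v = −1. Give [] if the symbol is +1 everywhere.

Mod squares: a ≡ 19, b ≡ -345. Check v ∈ {∞, 2, 3, 5, 11, 13, 19, 23}.
v=3: a=3^2·(≡1), b=3^5·(≡2) mod 3; (1|3)=+1, (2|3)=-1; (−1)^{2·5·1}·(+1)^5·(-1)^2 = +1.
v=23: a=23^2·(≡14), b=23^3·(≡4) mod 23; (14|23)=-1, (4|23)=+1; (−1)^{2·3·11}·(-1)^3·(+1)^2 = -1.
v=5: a=5^8·(≡1), b=5^13·(≡1) mod 5; (1|5)=+1, (1|5)=+1; (−1)^{8·13·2}·(+1)^13·(+1)^8 = +1.
v=13: a=13^-2·(≡7), b=13^-4·(≡5) mod 13; (7|13)=-1, (5|13)=-1; (−1)^{-2·-4·6}·(-1)^-4·(-1)^-2 = +1.
v=∞: 19 > 0 and -345 < 0  ⇒  (a,b)_∞ = +1.
v=2: v_2(a)=-12, v_2(b)=-22; units ≡ 3, 7 (mod 8); ε·ε+αω+βω = 1·1+-12·0+-22·1 ≡ 1  ⇒  (a,b)_2 = -1.
v=19: a=19^1·(≡5), b=19^2·(≡7) mod 19; (5|19)=+1, (7|19)=+1; (−1)^{1·2·9}·(+1)^2·(+1)^1 = +1.
v=11: a=11^2·(≡7), b=11^4·(≡7) mod 11; (7|11)=-1, (7|11)=-1; (−1)^{2·4·5}·(-1)^4·(-1)^2 = +1.
|Ram(19, -345)| = 2, even; anisotropic at {2, 23}.

[2, 23]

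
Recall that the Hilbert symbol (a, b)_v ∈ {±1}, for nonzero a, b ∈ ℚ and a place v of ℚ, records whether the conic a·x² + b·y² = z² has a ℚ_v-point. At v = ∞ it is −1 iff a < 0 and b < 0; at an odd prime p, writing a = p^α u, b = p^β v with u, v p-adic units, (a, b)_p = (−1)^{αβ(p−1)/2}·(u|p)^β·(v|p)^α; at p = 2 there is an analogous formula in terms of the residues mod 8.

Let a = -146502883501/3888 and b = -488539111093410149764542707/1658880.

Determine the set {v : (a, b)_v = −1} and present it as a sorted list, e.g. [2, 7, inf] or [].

(a, b) ≡ (-494247, -35815) mod (ℚ^×)²; places V = {2, 3, 5, 13, 19, 23, 29, 41, ∞}.
(a,b)_29: α=1, u≡4; β=3, v≡10 (mod 29); (4|29)=+1, (10|29)=-1; sign (−1)^0·+1^3·-1^1 = -1.
(a,b)_41: α=2, u≡23; β=6, v≡13 (mod 41); (23|41)=+1, (13|41)=-1; sign (−1)^0·+1^6·-1^2 = +1.
(a,b)_23: α=3, u≡3; β=4, v≡10 (mod 23); (3|23)=+1, (10|23)=-1; sign (−1)^0·+1^4·-1^3 = -1.
(a,b)_5: α=0, u≡3; β=-1, v≡3 (mod 5); (3|5)=-1, (3|5)=-1; sign (−1)^0·-1^-1·-1^0 = -1.
(a,b)_19: α=1, u≡11; β=3, v≡18 (mod 19); (11|19)=+1, (18|19)=-1; sign (−1)^1·+1^3·-1^1 = +1.
(a,b)_3: α=-5, u≡2; β=-4, v≡2 (mod 3); (2|3)=-1, (2|3)=-1; sign (−1)^0·-1^-4·-1^-5 = -1.
(a,b)_2: α=-4, β=-12; u≡1, v≡1 (mod 8); ε(u)ε(v)=0·0, αω(v)=-4·0, βω(u)=-12·0; sum ≡ 0  ⇒  +1.
(a,b)_13: α=1, u≡7; β=3, v≡12 (mod 13); (7|13)=-1, (12|13)=+1; sign (−1)^0·-1^3·+1^1 = -1.
(a,b)_∞: sgn(-494247)=−, sgn(-35815)=−, so -1.
Ram(-494247, -35815) = {3, 5, 13, 23, 29, ∞}; no ℚ_3-point on the conic.

[3, 5, 13, 23, 29, inf]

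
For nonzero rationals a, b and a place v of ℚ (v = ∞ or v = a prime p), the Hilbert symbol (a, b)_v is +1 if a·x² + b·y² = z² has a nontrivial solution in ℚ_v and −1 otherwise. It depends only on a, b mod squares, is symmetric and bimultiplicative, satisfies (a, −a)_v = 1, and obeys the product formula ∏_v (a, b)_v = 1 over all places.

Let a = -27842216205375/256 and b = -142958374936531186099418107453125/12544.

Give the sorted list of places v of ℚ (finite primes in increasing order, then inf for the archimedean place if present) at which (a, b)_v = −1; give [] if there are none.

[5, 13, 43, inf]

Mod squares: a ≡ -1022670935, b ≡ -13717. Check v ∈ {∞, 2, 3, 5, 7, 11, 13, 29, 31, 37, 43}.
v=11: a=11^3·(≡9), b=11^9·(≡7) mod 11; (9|11)=+1, (7|11)=-1; (−1)^{3·9·5}·(+1)^9·(-1)^3 = +1.
v=31: a=31^1·(≡4), b=31^2·(≡8) mod 31; (4|31)=+1, (8|31)=+1; (−1)^{1·2·15}·(+1)^2·(+1)^1 = +1.
v=2: v_2(a)=-8, v_2(b)=-8; units ≡ 1, 3 (mod 8); ε·ε+αω+βω = 0·1+-8·1+-8·0 ≡ 0  ⇒  (a,b)_2 = +1.
v=∞: -1022670935 < 0 and -13717 < 0  ⇒  (a,b)_∞ = -1.
v=3: a=3^2·(≡1), b=3^2·(≡2) mod 3; (1|3)=+1, (2|3)=-1; (−1)^{2·2·1}·(+1)^2·(-1)^2 = +1.
v=5: a=5^3·(≡2), b=5^6·(≡2) mod 5; (2|5)=-1, (2|5)=-1; (−1)^{3·6·2}·(-1)^6·(-1)^3 = -1.
v=13: a=13^1·(≡3), b=13^2·(≡11) mod 13; (3|13)=+1, (11|13)=-1; (−1)^{1·2·6}·(+1)^2·(-1)^1 = -1.
v=29: a=29^1·(≡20), b=29^3·(≡7) mod 29; (20|29)=+1, (7|29)=+1; (−1)^{1·3·14}·(+1)^3·(+1)^1 = +1.
v=37: a=37^1·(≡2), b=37^2·(≡30) mod 37; (2|37)=-1, (30|37)=+1; (−1)^{1·2·18}·(-1)^2·(+1)^1 = +1.
v=7: a=7^0·(≡4), b=7^-2·(≡3) mod 7; (4|7)=+1, (3|7)=-1; (−1)^{0·-2·3}·(+1)^-2·(-1)^0 = +1.
v=43: a=43^1·(≡9), b=43^3·(≡41) mod 43; (9|43)=+1, (41|43)=+1; (−1)^{1·3·21}·(+1)^3·(+1)^1 = -1.
Ram(-1022670935, -13717) = {5, 13, 43, ∞}; no ℚ_5-point on the conic.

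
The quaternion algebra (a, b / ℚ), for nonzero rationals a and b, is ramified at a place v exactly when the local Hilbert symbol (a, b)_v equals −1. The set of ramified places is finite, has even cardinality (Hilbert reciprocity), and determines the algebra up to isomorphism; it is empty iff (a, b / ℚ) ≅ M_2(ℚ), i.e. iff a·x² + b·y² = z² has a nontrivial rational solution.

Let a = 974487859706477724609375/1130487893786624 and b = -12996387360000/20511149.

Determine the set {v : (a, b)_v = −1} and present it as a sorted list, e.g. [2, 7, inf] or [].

(a, b) ≡ (77691, -4089) mod (ℚ^×)²; places V = {2, 3, 5, 11, 17, 19, 23, 29, 43, 47, ∞}.
(a,b)_17: α=2, u≡8; β=0, v≡2 (mod 17); (8|17)=+1, (2|17)=+1; sign (−1)^0·+1^0·+1^2 = +1.
(a,b)_∞: sgn(77691)=+, sgn(-4089)=−, so +1.
(a,b)_19: α=1, u≡6; β=0, v≡10 (mod 19); (6|19)=+1, (10|19)=-1; sign (−1)^0·+1^0·-1^1 = -1.
(a,b)_29: α=-7, u≡15; β=-5, v≡4 (mod 29); (15|29)=-1, (4|29)=+1; sign (−1)^0·-1^-5·+1^-7 = -1.
(a,b)_47: α=1, u≡1; β=1, v≡34 (mod 47); (1|47)=+1, (34|47)=+1; sign (−1)^1·+1^1·+1^1 = -1.
(a,b)_3: α=3, u≡1; β=3, v≡2 (mod 3); (1|3)=+1, (2|3)=-1; sign (−1)^1·+1^3·-1^3 = +1.
(a,b)_43: α=2, u≡27; β=0, v≡18 (mod 43); (27|43)=-1, (18|43)=-1; sign (−1)^0·-1^0·-1^2 = +1.
(a,b)_2: α=-16, β=8; u≡3, v≡7 (mod 8); ε(u)ε(v)=1·1, αω(v)=-16·0, βω(u)=8·1; sum ≡ 1  ⇒  -1.
(a,b)_11: α=4, u≡3; β=2, v≡9 (mod 11); (3|11)=+1, (9|11)=+1; sign (−1)^0·+1^2·+1^4 = +1.
(a,b)_5: α=10, u≡1; β=4, v≡1 (mod 5); (1|5)=+1, (1|5)=+1; sign (−1)^0·+1^4·+1^10 = +1.
(a,b)_23: α=2, u≡7; β=2, v≡17 (mod 23); (7|23)=-1, (17|23)=-1; sign (−1)^0·-1^2·-1^2 = +1.
Ram(77691, -4089) = {2, 19, 29, 47}; no ℚ_2-point on the conic.

[2, 19, 29, 47]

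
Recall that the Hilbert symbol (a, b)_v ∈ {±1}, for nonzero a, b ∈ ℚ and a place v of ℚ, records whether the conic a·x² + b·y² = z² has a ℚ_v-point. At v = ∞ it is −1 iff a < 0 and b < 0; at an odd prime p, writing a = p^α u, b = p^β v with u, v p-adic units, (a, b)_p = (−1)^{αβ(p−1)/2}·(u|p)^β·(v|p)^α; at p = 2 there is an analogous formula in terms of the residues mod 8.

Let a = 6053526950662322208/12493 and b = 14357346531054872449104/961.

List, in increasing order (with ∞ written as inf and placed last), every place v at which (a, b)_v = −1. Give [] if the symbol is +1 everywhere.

[2, 3, 7, 13, 17, 19]

(a, b) ≡ (14586, 7436429) mod (ℚ^×)²; places V = {2, 3, 7, 11, 13, 17, 19, 23, 29, 31, ∞}.
(a,b)_19: α=2, u≡8; β=5, v≡14 (mod 19); (8|19)=-1, (14|19)=-1; sign (−1)^0·-1^5·-1^2 = -1.
(a,b)_2: α=5, β=4; u≡5, v≡5 (mod 8); ε(u)ε(v)=0·0, αω(v)=5·1, βω(u)=4·1; sum ≡ 1  ⇒  -1.
(a,b)_29: α=2, u≡9; β=0, v≡19 (mod 29); (9|29)=+1, (19|29)=-1; sign (−1)^0·+1^0·-1^2 = +1.
(a,b)_∞: sgn(14586)=+, sgn(7436429)=+, so +1.
(a,b)_11: α=1, u≡10; β=1, v≡1 (mod 11); (10|11)=-1, (1|11)=+1; sign (−1)^1·-1^1·+1^1 = +1.
(a,b)_23: α=4, u≡16; β=3, v≡8 (mod 23); (16|23)=+1, (8|23)=+1; sign (−1)^0·+1^3·+1^4 = +1.
(a,b)_3: α=5, u≡2; β=6, v≡2 (mod 3); (2|3)=-1, (2|3)=-1; sign (−1)^0·-1^6·-1^5 = -1.
(a,b)_7: α=2, u≡6; β=5, v≡6 (mod 7); (6|7)=-1, (6|7)=-1; sign (−1)^0·-1^5·-1^2 = -1.
(a,b)_13: α=-1, u≡1; β=1, v≡5 (mod 13); (1|13)=+1, (5|13)=-1; sign (−1)^0·+1^1·-1^-1 = -1.
(a,b)_31: α=-2, u≡19; β=-2, v≡2 (mod 31); (19|31)=+1, (2|31)=+1; sign (−1)^0·+1^-2·+1^-2 = +1.
(a,b)_17: α=1, u≡13; β=1, v≡3 (mod 17); (13|17)=+1, (3|17)=-1; sign (−1)^0·+1^1·-1^1 = -1.
(14586, 7436429 / ℚ) ramifies at {2, 3, 7, 13, 17, 19}: a division algebra.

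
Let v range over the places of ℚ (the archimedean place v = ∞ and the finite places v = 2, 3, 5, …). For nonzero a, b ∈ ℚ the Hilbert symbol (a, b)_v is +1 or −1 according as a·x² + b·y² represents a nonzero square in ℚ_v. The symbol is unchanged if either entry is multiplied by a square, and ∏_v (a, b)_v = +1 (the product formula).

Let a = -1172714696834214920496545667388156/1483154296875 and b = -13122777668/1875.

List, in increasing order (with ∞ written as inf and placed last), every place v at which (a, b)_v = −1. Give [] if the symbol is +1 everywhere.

[7, 23, 43, inf]

Mod squares: a ≡ -11069877, b ≡ -481299. Check v ∈ {∞, 2, 3, 5, 7, 11, 13, 19, 23, 41, 43}.
v=23: a=23^1·(≡7), b=23^0·(≡10) mod 23; (7|23)=-1, (10|23)=-1; (−1)^{1·0·11}·(-1)^0·(-1)^1 = -1.
v=∞: -11069877 < 0 and -481299 < 0  ⇒  (a,b)_∞ = -1.
v=13: a=13^9·(≡4), b=13^3·(≡9) mod 13; (4|13)=+1, (9|13)=+1; (−1)^{9·3·6}·(+1)^3·(+1)^9 = +1.
v=19: a=19^2·(≡1), b=19^0·(≡9) mod 19; (1|19)=+1, (9|19)=+1; (−1)^{2·0·9}·(+1)^0·(+1)^2 = +1.
v=2: v_2(a)=2, v_2(b)=2; units ≡ 3, 5 (mod 8); ε·ε+αω+βω = 1·0+2·1+2·1 ≡ 0  ⇒  (a,b)_2 = +1.
v=3: a=3^-5·(≡2), b=3^-1·(≡1) mod 3; (2|3)=-1, (1|3)=+1; (−1)^{-5·-1·1}·(-1)^-1·(+1)^-5 = +1.
v=11: a=11^6·(≡2), b=11^2·(≡2) mod 11; (2|11)=-1, (2|11)=-1; (−1)^{6·2·5}·(-1)^2·(-1)^6 = +1.
v=5: a=5^-14·(≡3), b=5^-4·(≡4) mod 5; (3|5)=-1, (4|5)=+1; (−1)^{-14·-4·2}·(-1)^-4·(+1)^-14 = +1.
v=43: a=43^3·(≡18), b=43^1·(≡27) mod 43; (18|43)=-1, (27|43)=-1; (−1)^{3·1·21}·(-1)^1·(-1)^3 = -1.
v=41: a=41^3·(≡38), b=41^1·(≡24) mod 41; (38|41)=-1, (24|41)=-1; (−1)^{3·1·20}·(-1)^1·(-1)^3 = +1.
v=7: a=7^3·(≡4), b=7^1·(≡1) mod 7; (4|7)=+1, (1|7)=+1; (−1)^{3·1·3}·(+1)^1·(+1)^3 = -1.
|Ram(-11069877, -481299)| = 4, even; anisotropic at {7, 23, 43, ∞}.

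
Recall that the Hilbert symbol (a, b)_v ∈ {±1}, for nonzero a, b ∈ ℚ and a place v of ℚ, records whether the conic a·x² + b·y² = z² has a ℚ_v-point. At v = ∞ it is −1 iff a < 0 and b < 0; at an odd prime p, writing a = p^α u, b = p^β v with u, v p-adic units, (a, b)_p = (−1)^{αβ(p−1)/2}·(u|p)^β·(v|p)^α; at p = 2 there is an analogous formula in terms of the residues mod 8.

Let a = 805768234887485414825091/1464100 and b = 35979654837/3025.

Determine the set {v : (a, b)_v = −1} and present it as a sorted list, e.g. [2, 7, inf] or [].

Mod squares: a ≡ 26691, b ≡ 35979654837. Check v ∈ {∞, 2, 3, 5, 7, 11, 23, 29, 31, 41, 43, 47}.
v=29: a=29^0·(≡10), b=29^1·(≡8) mod 29; (10|29)=-1, (8|29)=-1; (−1)^{0·1·14}·(-1)^1·(-1)^0 = -1.
v=47: a=47^2·(≡36), b=47^1·(≡41) mod 47; (36|47)=+1, (41|47)=-1; (−1)^{2·1·23}·(+1)^1·(-1)^2 = +1.
v=31: a=31^5·(≡23), b=31^1·(≡4) mod 31; (23|31)=-1, (4|31)=+1; (−1)^{5·1·15}·(-1)^1·(+1)^5 = +1.
v=∞: 26691 > 0 and 35979654837 > 0  ⇒  (a,b)_∞ = +1.
v=3: a=3^3·(≡2), b=3^1·(≡1) mod 3; (2|3)=-1, (1|3)=+1; (−1)^{3·1·1}·(-1)^1·(+1)^3 = +1.
v=2: v_2(a)=-2, v_2(b)=0; units ≡ 3, 5 (mod 8); ε·ε+αω+βω = 1·0+-2·1+0·1 ≡ 0  ⇒  (a,b)_2 = +1.
v=5: a=5^-2·(≡4), b=5^-2·(≡2) mod 5; (4|5)=+1, (2|5)=-1; (−1)^{-2·-2·2}·(+1)^-2·(-1)^-2 = +1.
v=7: a=7^1·(≡3), b=7^1·(≡1) mod 7; (3|7)=-1, (1|7)=+1; (−1)^{1·1·3}·(-1)^1·(+1)^1 = +1.
v=41: a=41^3·(≡36), b=41^1·(≡5) mod 41; (36|41)=+1, (5|41)=+1; (−1)^{3·1·20}·(+1)^1·(+1)^3 = +1.
v=11: a=11^-4·(≡9), b=11^-2·(≡9) mod 11; (9|11)=+1, (9|11)=+1; (−1)^{-4·-2·5}·(+1)^-2·(+1)^-4 = +1.
v=43: a=43^2·(≡23), b=43^1·(≡7) mod 43; (23|43)=+1, (7|43)=-1; (−1)^{2·1·21}·(+1)^1·(-1)^2 = +1.
v=23: a=23^2·(≡21), b=23^1·(≡18) mod 23; (21|23)=-1, (18|23)=+1; (−1)^{2·1·11}·(-1)^1·(+1)^2 = -1.
(26691, 35979654837 / ℚ) ramifies at {23, 29}: a division algebra.

[23, 29]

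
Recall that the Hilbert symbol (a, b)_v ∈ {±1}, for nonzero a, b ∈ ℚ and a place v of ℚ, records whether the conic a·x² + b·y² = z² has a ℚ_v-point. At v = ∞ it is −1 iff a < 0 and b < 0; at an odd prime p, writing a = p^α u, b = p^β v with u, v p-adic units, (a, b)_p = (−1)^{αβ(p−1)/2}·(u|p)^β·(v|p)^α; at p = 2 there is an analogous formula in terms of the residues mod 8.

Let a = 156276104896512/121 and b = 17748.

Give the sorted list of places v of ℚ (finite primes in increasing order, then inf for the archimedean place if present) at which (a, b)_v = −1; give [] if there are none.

Mod squares: a ≡ 1938, b ≡ 493. Check v ∈ {∞, 2, 3, 11, 17, 19, 29}.
v=29: a=29^2·(≡16), b=29^1·(≡3) mod 29; (16|29)=+1, (3|29)=-1; (−1)^{2·1·14}·(+1)^1·(-1)^2 = +1.
v=2: v_2(a)=13, v_2(b)=2; units ≡ 1, 5 (mod 8); ε·ε+αω+βω = 0·0+13·1+2·0 ≡ 1  ⇒  (a,b)_2 = -1.
v=∞: 1938 > 0 and 493 > 0  ⇒  (a,b)_∞ = +1.
v=3: a=3^5·(≡1), b=3^2·(≡1) mod 3; (1|3)=+1, (1|3)=+1; (−1)^{5·2·1}·(+1)^2·(+1)^5 = +1.
v=11: a=11^-2·(≡7), b=11^0·(≡5) mod 11; (7|11)=-1, (5|11)=+1; (−1)^{-2·0·5}·(-1)^0·(+1)^-2 = +1.
v=19: a=19^1·(≡17), b=19^0·(≡2) mod 19; (17|19)=+1, (2|19)=-1; (−1)^{1·0·9}·(+1)^0·(-1)^1 = -1.
v=17: a=17^3·(≡5), b=17^1·(≡7) mod 17; (5|17)=-1, (7|17)=-1; (−1)^{3·1·8}·(-1)^1·(-1)^3 = +1.
Ram(1938, 493) = {2, 19}; no ℚ_2-point on the conic.

[2, 19]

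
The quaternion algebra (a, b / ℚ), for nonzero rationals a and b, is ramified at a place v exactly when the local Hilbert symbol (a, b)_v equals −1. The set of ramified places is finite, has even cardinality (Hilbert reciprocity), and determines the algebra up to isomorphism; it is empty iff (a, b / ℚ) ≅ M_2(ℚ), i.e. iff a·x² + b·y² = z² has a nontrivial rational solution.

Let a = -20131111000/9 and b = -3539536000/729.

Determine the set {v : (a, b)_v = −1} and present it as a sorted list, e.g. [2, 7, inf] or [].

(a, b) ≡ (-24310, -13090) mod (ℚ^×)²; places V = {2, 3, 5, 7, 11, 13, 17, ∞}.
(a,b)_5: α=3, u≡3; β=3, v≡3 (mod 5); (3|5)=-1, (3|5)=-1; sign (−1)^0·-1^3·-1^3 = +1.
(a,b)_∞: sgn(-24310)=−, sgn(-13090)=−, so -1.
(a,b)_7: α=2, u≡1; β=1, v≡3 (mod 7); (1|7)=+1, (3|7)=-1; sign (−1)^0·+1^1·-1^2 = +1.
(a,b)_13: α=3, u≡7; β=2, v≡1 (mod 13); (7|13)=-1, (1|13)=+1; sign (−1)^0·-1^2·+1^3 = +1.
(a,b)_11: α=1, u≡1; β=1, v≡5 (mod 11); (1|11)=+1, (5|11)=+1; sign (−1)^1·+1^1·+1^1 = -1.
(a,b)_3: α=-2, u≡2; β=-6, v≡2 (mod 3); (2|3)=-1, (2|3)=-1; sign (−1)^0·-1^-6·-1^-2 = +1.
(a,b)_2: α=3, β=7; u≡5, v≡7 (mod 8); ε(u)ε(v)=0·1, αω(v)=3·0, βω(u)=7·1; sum ≡ 1  ⇒  -1.
(a,b)_17: α=1, u≡16; β=1, v≡12 (mod 17); (16|17)=+1, (12|17)=-1; sign (−1)^0·+1^1·-1^1 = -1.
Ram(-24310, -13090) = {2, 11, 17, ∞}; no ℚ_2-point on the conic.

[2, 11, 17, inf]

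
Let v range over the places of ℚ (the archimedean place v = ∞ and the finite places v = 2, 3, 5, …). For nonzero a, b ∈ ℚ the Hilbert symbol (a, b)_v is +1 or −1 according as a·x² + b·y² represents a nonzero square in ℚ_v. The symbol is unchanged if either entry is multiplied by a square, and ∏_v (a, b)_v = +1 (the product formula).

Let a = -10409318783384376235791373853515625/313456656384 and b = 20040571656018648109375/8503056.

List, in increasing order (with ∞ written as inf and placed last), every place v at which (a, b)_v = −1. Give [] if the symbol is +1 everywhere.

(a, b) ≡ (-642785, 31) mod (ℚ^×)²; places V = {2, 3, 5, 7, 11, 13, 29, 31, ∞}.
(a,b)_11: α=7, u≡8; β=4, v≡1 (mod 11); (8|11)=-1, (1|11)=+1; sign (−1)^0·-1^4·+1^7 = +1.
(a,b)_3: α=-14, u≡1; β=-12, v≡1 (mod 3); (1|3)=+1, (1|3)=+1; sign (−1)^0·+1^-12·+1^-14 = +1.
(a,b)_31: α=1, u≡28; β=1, v≡19 (mod 31); (28|31)=+1, (19|31)=+1; sign (−1)^1·+1^1·+1^1 = -1.
(a,b)_5: α=9, u≡3; β=6, v≡4 (mod 5); (3|5)=-1, (4|5)=+1; sign (−1)^0·-1^6·+1^9 = +1.
(a,b)_∞: sgn(-642785)=−, sgn(31)=+, so +1.
(a,b)_29: α=3, u≡23; β=2, v≡3 (mod 29); (23|29)=+1, (3|29)=-1; sign (−1)^0·+1^2·-1^3 = -1.
(a,b)_2: α=-16, β=-4; u≡7, v≡7 (mod 8); ε(u)ε(v)=1·1, αω(v)=-16·0, βω(u)=-4·0; sum ≡ 1  ⇒  -1.
(a,b)_13: α=7, u≡6; β=4, v≡6 (mod 13); (6|13)=-1, (6|13)=-1; sign (−1)^0·-1^4·-1^7 = -1.
(a,b)_7: α=8, u≡4; β=6, v≡6 (mod 7); (4|7)=+1, (6|7)=-1; sign (−1)^0·+1^6·-1^8 = +1.
Ram(-642785, 31) = {2, 13, 29, 31}; no ℚ_2-point on the conic.

[2, 13, 29, 31]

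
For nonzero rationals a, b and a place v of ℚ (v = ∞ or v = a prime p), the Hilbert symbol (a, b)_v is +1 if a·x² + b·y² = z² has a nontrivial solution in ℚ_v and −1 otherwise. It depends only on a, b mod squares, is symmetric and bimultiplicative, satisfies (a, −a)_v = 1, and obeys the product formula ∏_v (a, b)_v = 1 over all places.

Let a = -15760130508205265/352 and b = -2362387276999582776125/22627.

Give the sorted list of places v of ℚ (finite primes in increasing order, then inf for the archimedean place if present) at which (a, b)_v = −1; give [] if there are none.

[5, 7, 11, 13, 19, inf]

Mod squares: a ≡ -1430, b ≡ -1616615. Check v ∈ {∞, 2, 5, 7, 11, 13, 17, 19, 47, 53}.
v=7: a=7^2·(≡5), b=7^1·(≡3) mod 7; (5|7)=-1, (3|7)=-1; (−1)^{2·1·3}·(-1)^1·(-1)^2 = -1.
v=2: v_2(a)=-5, v_2(b)=0; units ≡ 5, 1 (mod 8); ε·ε+αω+βω = 0·0+-5·0+0·1 ≡ 0  ⇒  (a,b)_2 = +1.
v=5: a=5^1·(≡1), b=5^3·(≡3) mod 5; (1|5)=+1, (3|5)=-1; (−1)^{1·3·2}·(+1)^3·(-1)^1 = -1.
v=11: a=11^-1·(≡6), b=11^-3·(≡10) mod 11; (6|11)=-1, (10|11)=-1; (−1)^{-1·-3·5}·(-1)^-3·(-1)^-1 = -1.
v=47: a=47^4·(≡36), b=47^6·(≡43) mod 47; (36|47)=+1, (43|47)=-1; (−1)^{4·6·23}·(+1)^6·(-1)^4 = +1.
v=17: a=17^0·(≡9), b=17^-1·(≡6) mod 17; (9|17)=+1, (6|17)=-1; (−1)^{0·-1·8}·(+1)^-1·(-1)^0 = +1.
v=19: a=19^2·(≡14), b=19^3·(≡4) mod 19; (14|19)=-1, (4|19)=+1; (−1)^{2·3·9}·(-1)^3·(+1)^2 = -1.
v=13: a=13^1·(≡7), b=13^1·(≡12) mod 13; (7|13)=-1, (12|13)=+1; (−1)^{1·1·6}·(-1)^1·(+1)^1 = -1.
v=∞: -1430 < 0 and -1616615 < 0  ⇒  (a,b)_∞ = -1.
v=53: a=53^2·(≡1), b=53^2·(≡42) mod 53; (1|53)=+1, (42|53)=+1; (−1)^{2·2·26}·(+1)^2·(+1)^2 = +1.
Ram(-1430, -1616615) = {5, 7, 11, 13, 19, ∞}; no ℚ_5-point on the conic.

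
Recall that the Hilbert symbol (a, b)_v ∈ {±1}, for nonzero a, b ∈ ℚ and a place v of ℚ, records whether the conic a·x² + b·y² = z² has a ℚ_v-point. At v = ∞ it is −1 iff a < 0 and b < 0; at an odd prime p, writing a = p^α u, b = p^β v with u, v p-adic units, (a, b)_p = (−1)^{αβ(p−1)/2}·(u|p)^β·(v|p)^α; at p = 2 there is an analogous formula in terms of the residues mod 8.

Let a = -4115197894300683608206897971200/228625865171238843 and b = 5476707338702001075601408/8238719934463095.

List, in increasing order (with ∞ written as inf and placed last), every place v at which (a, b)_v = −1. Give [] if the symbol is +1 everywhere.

Mod squares: a ≡ -6, b ≡ 715. Check v ∈ {∞, 2, 3, 5, 7, 11, 13, 17, 29, 47}.
v=29: a=29^-6·(≡28), b=29^-4·(≡10) mod 29; (28|29)=+1, (10|29)=-1; (−1)^{-6·-4·14}·(+1)^-4·(-1)^-6 = +1.
v=17: a=17^6·(≡6), b=17^4·(≡1) mod 17; (6|17)=-1, (1|17)=+1; (−1)^{6·4·8}·(-1)^4·(+1)^6 = +1.
v=3: a=3^-3·(≡1), b=3^-6·(≡1) mod 3; (1|3)=+1, (1|3)=+1; (−1)^{-3·-6·1}·(+1)^-6·(+1)^-3 = +1.
v=47: a=47^6·(≡38), b=47^6·(≡11) mod 47; (38|47)=-1, (11|47)=-1; (−1)^{6·6·23}·(-1)^6·(-1)^6 = +1.
v=11: a=11^-2·(≡1), b=11^-3·(≡10) mod 11; (1|11)=+1, (10|11)=-1; (−1)^{-2·-3·5}·(+1)^-3·(-1)^-2 = +1.
v=13: a=13^6·(≡8), b=13^5·(≡10) mod 13; (8|13)=-1, (10|13)=+1; (−1)^{6·5·6}·(-1)^5·(+1)^6 = -1.
v=∞: -6 < 0 and 715 > 0  ⇒  (a,b)_∞ = +1.
v=5: a=5^2·(≡4), b=5^-1·(≡2) mod 5; (4|5)=+1, (2|5)=-1; (−1)^{2·-1·2}·(+1)^-1·(-1)^2 = +1.
v=2: v_2(a)=17, v_2(b)=14; units ≡ 5, 3 (mod 8); ε·ε+αω+βω = 0·1+17·1+14·1 ≡ 1  ⇒  (a,b)_2 = -1.
v=7: a=7^-6·(≡1), b=7^-4·(≡1) mod 7; (1|7)=+1, (1|7)=+1; (−1)^{-6·-4·3}·(+1)^-4·(+1)^-6 = +1.
|Ram(-6, 715)| = 2, even; anisotropic at {2, 13}.

[2, 13]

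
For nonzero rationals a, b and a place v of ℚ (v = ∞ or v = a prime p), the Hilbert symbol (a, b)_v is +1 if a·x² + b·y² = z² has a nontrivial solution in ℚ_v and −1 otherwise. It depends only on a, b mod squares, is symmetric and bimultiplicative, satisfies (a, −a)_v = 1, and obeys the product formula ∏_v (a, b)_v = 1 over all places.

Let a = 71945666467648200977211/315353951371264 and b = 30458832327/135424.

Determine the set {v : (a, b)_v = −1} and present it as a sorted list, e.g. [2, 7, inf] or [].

(a, b) ≡ (11, 87) mod (ℚ^×)²; places V = {2, 3, 7, 11, 13, 23, 29, ∞}.
(a,b)_11: α=7, u≡1; β=2, v≡2 (mod 11); (1|11)=+1, (2|11)=-1; sign (−1)^0·+1^2·-1^7 = -1.
(a,b)_7: α=6, u≡2; β=2, v≡5 (mod 7); (2|7)=+1, (5|7)=-1; sign (−1)^0·+1^2·-1^6 = +1.
(a,b)_3: α=22, u≡2; β=11, v≡2 (mod 3); (2|3)=-1, (2|3)=-1; sign (−1)^0·-1^11·-1^22 = -1.
(a,b)_∞: sgn(11)=+, sgn(87)=+, so +1.
(a,b)_13: α=-2, u≡5; β=0, v≡9 (mod 13); (5|13)=-1, (9|13)=+1; sign (−1)^0·-1^0·+1^-2 = +1.
(a,b)_23: α=-2, u≡10; β=-2, v≡13 (mod 23); (10|23)=-1, (13|23)=+1; sign (−1)^0·-1^-2·+1^-2 = +1.
(a,b)_2: α=-22, β=-8; u≡3, v≡7 (mod 8); ε(u)ε(v)=1·1, αω(v)=-22·0, βω(u)=-8·1; sum ≡ 1  ⇒  -1.
(a,b)_29: α=-2, u≡12; β=1, v≡11 (mod 29); (12|29)=-1, (11|29)=-1; sign (−1)^0·-1^1·-1^-2 = -1.
Ram(11, 87) = {2, 3, 11, 29}; no ℚ_2-point on the conic.

[2, 3, 11, 29]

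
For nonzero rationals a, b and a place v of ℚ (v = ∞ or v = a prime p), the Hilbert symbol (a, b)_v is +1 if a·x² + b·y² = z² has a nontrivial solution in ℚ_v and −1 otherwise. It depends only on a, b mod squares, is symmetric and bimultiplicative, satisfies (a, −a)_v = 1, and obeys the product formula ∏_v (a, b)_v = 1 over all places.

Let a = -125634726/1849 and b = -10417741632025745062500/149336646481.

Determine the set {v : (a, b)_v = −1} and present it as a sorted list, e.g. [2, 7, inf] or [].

[3, 19, 23, inf]

(a, b) ≡ (-646, -15249) mod (ℚ^×)²; places V = {2, 3, 5, 7, 11, 13, 17, 19, 23, 43, ∞}.
(a,b)_2: α=1, β=2; u≡5, v≡7 (mod 8); ε(u)ε(v)=0·1, αω(v)=1·0, βω(u)=2·1; sum ≡ 0  ⇒  +1.
(a,b)_43: α=-2, u≡8; β=-4, v≡13 (mod 43); (8|43)=-1, (13|43)=+1; sign (−1)^0·-1^-4·+1^-2 = +1.
(a,b)_∞: sgn(-646)=−, sgn(-15249)=−, so -1.
(a,b)_17: α=1, u≡1; β=3, v≡13 (mod 17); (1|17)=+1, (13|17)=+1; sign (−1)^0·+1^3·+1^1 = +1.
(a,b)_23: α=0, u≡22; β=1, v≡12 (mod 23); (22|23)=-1, (12|23)=+1; sign (−1)^0·-1^1·+1^0 = -1.
(a,b)_3: α=4, u≡2; β=9, v≡2 (mod 3); (2|3)=-1, (2|3)=-1; sign (−1)^0·-1^9·-1^4 = -1.
(a,b)_19: α=1, u≡17; β=-2, v≡13 (mod 19); (17|19)=+1, (13|19)=-1; sign (−1)^0·+1^-2·-1^1 = -1.
(a,b)_7: α=4, u≡6; β=8, v≡1 (mod 7); (6|7)=-1, (1|7)=+1; sign (−1)^0·-1^8·+1^4 = +1.
(a,b)_11: α=0, u≡3; β=-2, v≡2 (mod 11); (3|11)=+1, (2|11)=-1; sign (−1)^0·+1^-2·-1^0 = +1.
(a,b)_5: α=0, u≡1; β=6, v≡1 (mod 5); (1|5)=+1, (1|5)=+1; sign (−1)^0·+1^6·+1^0 = +1.
(a,b)_13: α=0, u≡10; β=1, v≡4 (mod 13); (10|13)=+1, (4|13)=+1; sign (−1)^0·+1^1·+1^0 = +1.
|Ram(-646, -15249)| = 4, even; anisotropic at {3, 19, 23, ∞}.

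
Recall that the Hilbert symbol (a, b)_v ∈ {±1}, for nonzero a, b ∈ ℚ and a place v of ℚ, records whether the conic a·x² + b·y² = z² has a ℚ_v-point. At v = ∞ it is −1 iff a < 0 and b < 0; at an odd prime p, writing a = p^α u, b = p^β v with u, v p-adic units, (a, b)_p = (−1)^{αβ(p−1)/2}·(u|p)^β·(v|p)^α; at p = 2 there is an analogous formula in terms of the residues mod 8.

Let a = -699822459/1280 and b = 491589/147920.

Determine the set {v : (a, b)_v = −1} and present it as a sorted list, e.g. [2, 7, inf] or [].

[7, 19]

(a, b) ≡ (-95, 105) mod (ℚ^×)²; places V = {2, 3, 5, 7, 17, 19, 43, ∞}.
(a,b)_19: α=1, u≡18; β=0, v≡8 (mod 19); (18|19)=-1, (8|19)=-1; sign (−1)^0·-1^0·-1^1 = -1.
(a,b)_5: α=-1, u≡1; β=-1, v≡1 (mod 5); (1|5)=+1, (1|5)=+1; sign (−1)^0·+1^-1·+1^-1 = +1.
(a,b)_2: α=-8, β=-4; u≡1, v≡1 (mod 8); ε(u)ε(v)=0·0, αω(v)=-8·0, βω(u)=-4·0; sum ≡ 0  ⇒  +1.
(a,b)_3: α=2, u≡1; β=5, v≡2 (mod 3); (1|3)=+1, (2|3)=-1; sign (−1)^0·+1^5·-1^2 = +1.
(a,b)_7: α=2, u≡5; β=1, v≡1 (mod 7); (5|7)=-1, (1|7)=+1; sign (−1)^0·-1^1·+1^2 = -1.
(a,b)_43: α=0, u≡34; β=-2, v≡5 (mod 43); (34|43)=-1, (5|43)=-1; sign (−1)^0·-1^-2·-1^0 = +1.
(a,b)_17: α=4, u≡14; β=2, v≡6 (mod 17); (14|17)=-1, (6|17)=-1; sign (−1)^0·-1^2·-1^4 = +1.
(a,b)_∞: sgn(-95)=−, sgn(105)=+, so +1.
Ram(-95, 105) = {7, 19}; no ℚ_7-point on the conic.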